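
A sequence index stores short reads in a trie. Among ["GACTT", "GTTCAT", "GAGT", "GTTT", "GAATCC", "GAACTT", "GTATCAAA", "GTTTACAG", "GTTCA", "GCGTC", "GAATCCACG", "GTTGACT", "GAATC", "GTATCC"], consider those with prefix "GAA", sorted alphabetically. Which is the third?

DFS of the "GAA" subtree visits, in order: "GAACTT", "GAATC", "GAATCC", "GAATCCACG"
The 3rd is GAATCC.

GAATCC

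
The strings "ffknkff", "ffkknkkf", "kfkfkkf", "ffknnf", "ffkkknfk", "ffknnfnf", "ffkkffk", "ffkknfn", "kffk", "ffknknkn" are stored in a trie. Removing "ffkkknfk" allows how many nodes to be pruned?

4

A node on "ffkkknfk"'s path can go only if nothing else ends at it or branches off below it.
The suffix "knfk" (4 nodes) is used only by "ffkkknfk"; the node for "ffkk" still has the child "n", so pruning stops there.
Nodes removed: 4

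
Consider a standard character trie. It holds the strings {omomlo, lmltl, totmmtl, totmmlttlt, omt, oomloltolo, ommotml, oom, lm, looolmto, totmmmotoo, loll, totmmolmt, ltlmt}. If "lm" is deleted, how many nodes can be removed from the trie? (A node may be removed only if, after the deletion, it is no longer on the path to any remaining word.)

Walk "lm" from the leaf back toward the root, removing each node that no remaining word uses.
Every node on "lm" is still needed (e.g. by "lmltl"), so nothing is freed.
Nodes removed: 0

0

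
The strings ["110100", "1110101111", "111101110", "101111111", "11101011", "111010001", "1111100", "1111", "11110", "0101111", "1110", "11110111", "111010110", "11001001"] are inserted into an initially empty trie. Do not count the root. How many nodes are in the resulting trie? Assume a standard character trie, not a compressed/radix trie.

Insert word by word; a character creates a node only if that edge doesn't already exist:
  "110100" → 6 new (1, 1, 0, 1, 0, 0)
  "1110101111" → prefix "11" already present; 8 new (1, 0, 1, 0, 1, 1, 1, 1)
  "111101110" → prefix "111" already present; 6 new (1, 0, 1, 1, 1, 0)
  "101111111" → prefix "1" already present; 8 new (0, 1, 1, 1, 1, 1, 1, 1)
  "11101011" → prefix "11101011" already present; 0 new (none)
  "111010001" → prefix "111010" already present; 3 new (0, 0, 1)
  "1111100" → prefix "1111" already present; 3 new (1, 0, 0)
  "1111" → prefix "1111" already present; 0 new (none)
  "11110" → prefix "11110" already present; 0 new (none)
  "0101111" → 7 new (0, 1, 0, 1, 1, 1, 1)
  "1110" → prefix "1110" already present; 0 new (none)
  "11110111" → prefix "11110111" already present; 0 new (none)
  "111010110" → prefix "11101011" already present; 1 new (0)
  "11001001" → prefix "110" already present; 5 new (0, 1, 0, 0, 1)
Total nodes = 6 + 8 + 6 + 8 + 0 + 3 + 3 + 0 + 0 + 7 + 0 + 0 + 1 + 5 = 47

47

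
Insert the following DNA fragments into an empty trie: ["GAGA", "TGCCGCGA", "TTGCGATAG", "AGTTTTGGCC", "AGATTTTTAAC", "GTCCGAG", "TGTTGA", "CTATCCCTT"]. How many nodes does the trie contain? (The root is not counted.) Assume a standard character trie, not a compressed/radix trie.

58

Count nodes per top-level branch (shared prefixes stored once):
  'A'-branch (AGATTTTTAAC, AGTTTTGGCC): 19 nodes
  'C'-branch (CTATCCCTT): 9 nodes
  'G'-branch (GAGA, GTCCGAG): 10 nodes
  'T'-branch (TGCCGCGA, TGTTGA, TTGCGATAG): 20 nodes
Sum: 58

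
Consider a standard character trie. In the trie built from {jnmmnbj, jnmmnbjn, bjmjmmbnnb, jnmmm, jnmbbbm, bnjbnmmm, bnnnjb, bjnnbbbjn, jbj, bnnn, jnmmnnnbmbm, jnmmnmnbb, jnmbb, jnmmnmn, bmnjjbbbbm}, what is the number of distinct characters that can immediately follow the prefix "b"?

3

Follow the path "b" to its node, then look at its outgoing edges.
Distinct next characters after "b": j, m, n.
That node has 3 child edges.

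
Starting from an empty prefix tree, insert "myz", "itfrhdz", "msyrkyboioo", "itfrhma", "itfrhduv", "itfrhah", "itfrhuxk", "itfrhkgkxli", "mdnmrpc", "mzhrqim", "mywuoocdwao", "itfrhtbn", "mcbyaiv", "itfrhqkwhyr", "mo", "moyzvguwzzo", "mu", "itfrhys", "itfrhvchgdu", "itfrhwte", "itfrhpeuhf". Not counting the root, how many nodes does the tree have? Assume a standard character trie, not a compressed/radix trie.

Count nodes per top-level branch (shared prefixes stored once):
  'i'-branch (itfrhah, itfrhduv, itfrhdz, itfrhkgkxli, itfrhma, itfrhpeuhf, itfrhqkwhyr, itfrhtbn, itfrhuxk, itfrhvchgdu, itfrhwte, itfrhys): 47 nodes
  'm'-branch (mcbyaiv, mdnmrpc, mo, moyzvguwzzo, msyrkyboioo, mu, mywuoocdwao, myz, mzhrqim): 51 nodes
Sum: 98

98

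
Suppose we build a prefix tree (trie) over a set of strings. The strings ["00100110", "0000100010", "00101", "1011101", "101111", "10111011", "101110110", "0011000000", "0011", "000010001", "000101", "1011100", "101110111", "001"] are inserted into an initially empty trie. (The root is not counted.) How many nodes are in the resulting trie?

Trace insertions, counting only characters that open a new branch:
  "00100110" → 8 new (0, 0, 1, 0, 0, 1, 1, 0)
  "0000100010" → prefix "00" already present; 8 new (0, 0, 1, 0, 0, 0, 1, 0)
  "00101" → prefix "0010" already present; 1 new (1)
  "1011101" → 7 new (1, 0, 1, 1, 1, 0, 1)
  "101111" → prefix "10111" already present; 1 new (1)
  "10111011" → prefix "1011101" already present; 1 new (1)
  "101110110" → prefix "10111011" already present; 1 new (0)
  "0011000000" → prefix "001" already present; 7 new (1, 0, 0, 0, 0, 0, 0)
  "0011" → prefix "0011" already present; 0 new (none)
  "000010001" → prefix "000010001" already present; 0 new (none)
  "000101" → prefix "000" already present; 3 new (1, 0, 1)
  "1011100" → prefix "101110" already present; 1 new (0)
  "101110111" → prefix "10111011" already present; 1 new (1)
  "001" → prefix "001" already present; 0 new (none)
Total nodes = 8 + 8 + 1 + 7 + 1 + 1 + 1 + 7 + 0 + 0 + 3 + 1 + 1 + 0 = 39

39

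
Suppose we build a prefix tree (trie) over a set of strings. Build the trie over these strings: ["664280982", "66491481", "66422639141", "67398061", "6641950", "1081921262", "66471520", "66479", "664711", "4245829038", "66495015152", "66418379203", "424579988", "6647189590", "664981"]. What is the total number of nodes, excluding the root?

Insert word by word; a character creates a node only if that edge doesn't already exist:
  "664280982" → 9 new (6, 6, 4, 2, 8, 0, 9, 8, 2)
  "66491481" → prefix "664" already present; 5 new (9, 1, 4, 8, 1)
  "66422639141" → prefix "6642" already present; 7 new (2, 6, 3, 9, 1, 4, 1)
  "67398061" → prefix "6" already present; 7 new (7, 3, 9, 8, 0, 6, 1)
  "6641950" → prefix "664" already present; 4 new (1, 9, 5, 0)
  "1081921262" → 10 new (1, 0, 8, 1, 9, 2, 1, 2, 6, 2)
  "66471520" → prefix "664" already present; 5 new (7, 1, 5, 2, 0)
  "66479" → prefix "6647" already present; 1 new (9)
  "664711" → prefix "66471" already present; 1 new (1)
  "4245829038" → 10 new (4, 2, 4, 5, 8, 2, 9, 0, 3, 8)
  "66495015152" → prefix "6649" already present; 7 new (5, 0, 1, 5, 1, 5, 2)
  "66418379203" → prefix "6641" already present; 7 new (8, 3, 7, 9, 2, 0, 3)
  "424579988" → prefix "4245" already present; 5 new (7, 9, 9, 8, 8)
  "6647189590" → prefix "66471" already present; 5 new (8, 9, 5, 9, 0)
  "664981" → prefix "6649" already present; 2 new (8, 1)
Total nodes = 9 + 5 + 7 + 7 + 4 + 10 + 5 + 1 + 1 + 10 + 7 + 7 + 5 + 5 + 2 = 85

85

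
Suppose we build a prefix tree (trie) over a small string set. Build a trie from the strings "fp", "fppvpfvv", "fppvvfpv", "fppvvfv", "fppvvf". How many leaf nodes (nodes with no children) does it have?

Leaves are exactly the stored words that no other stored word extends.
Those words: "fppvpfvv", "fppvvfpv", "fppvvfv"
Leaf count: 3

3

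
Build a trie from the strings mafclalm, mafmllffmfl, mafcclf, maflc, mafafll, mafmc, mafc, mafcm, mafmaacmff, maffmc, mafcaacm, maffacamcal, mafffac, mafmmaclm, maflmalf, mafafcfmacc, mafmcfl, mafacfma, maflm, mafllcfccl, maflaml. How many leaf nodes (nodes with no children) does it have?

Leaves are exactly the stored words that no other stored word extends.
Those words: "mafacfma", "mafafcfmacc", "mafafll", "mafcaacm", "mafcclf", "mafclalm", "mafcm", "maffacamcal", "mafffac", "maffmc", "maflaml", "maflc", "mafllcfccl", "maflmalf", "mafmaacmff", "mafmcfl", "mafmllffmfl", "mafmmaclm"
Leaf count: 18

18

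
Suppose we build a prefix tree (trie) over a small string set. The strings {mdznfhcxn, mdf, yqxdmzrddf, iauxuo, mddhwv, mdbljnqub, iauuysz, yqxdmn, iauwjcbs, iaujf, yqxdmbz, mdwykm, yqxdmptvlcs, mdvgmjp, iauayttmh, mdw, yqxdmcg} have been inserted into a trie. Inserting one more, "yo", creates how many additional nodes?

1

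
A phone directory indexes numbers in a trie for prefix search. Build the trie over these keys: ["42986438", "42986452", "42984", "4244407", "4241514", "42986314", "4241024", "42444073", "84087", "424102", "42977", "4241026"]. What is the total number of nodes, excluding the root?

Count nodes per top-level branch (shared prefixes stored once):
  '4'-branch (424102, 4241024, 4241026, 4241514, 4244407, 42444073, 42977, 42984, 42986314, 42986438, 42986452): 30 nodes
  '8'-branch (84087): 5 nodes
Sum: 35

35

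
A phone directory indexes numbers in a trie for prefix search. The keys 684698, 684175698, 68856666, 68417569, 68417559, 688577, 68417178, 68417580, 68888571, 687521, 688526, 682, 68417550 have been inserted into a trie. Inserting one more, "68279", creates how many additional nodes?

2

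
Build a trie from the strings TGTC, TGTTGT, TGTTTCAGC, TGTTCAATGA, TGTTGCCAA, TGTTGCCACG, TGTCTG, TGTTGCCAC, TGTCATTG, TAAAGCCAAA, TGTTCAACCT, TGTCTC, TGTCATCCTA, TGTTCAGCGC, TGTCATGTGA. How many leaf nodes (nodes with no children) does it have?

13

A leaf is a node with no children — equivalently, the end of a word that is not a proper prefix of any other stored word.
Those words: "TAAAGCCAAA", "TGTCATCCTA", "TGTCATGTGA", "TGTCATTG", "TGTCTC", "TGTCTG", "TGTTCAACCT", "TGTTCAATGA", "TGTTCAGCGC", "TGTTGCCAA", "TGTTGCCACG", "TGTTGT", "TGTTTCAGC"
Leaf count: 13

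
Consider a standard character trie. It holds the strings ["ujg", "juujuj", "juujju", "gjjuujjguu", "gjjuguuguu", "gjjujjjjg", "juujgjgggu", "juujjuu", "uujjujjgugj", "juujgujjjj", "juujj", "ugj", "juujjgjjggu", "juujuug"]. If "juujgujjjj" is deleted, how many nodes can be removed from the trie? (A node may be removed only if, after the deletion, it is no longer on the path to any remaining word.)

5

Walk "juujgujjjj" from the leaf back toward the root, removing each node that no remaining word uses.
The suffix "ujjjj" (5 nodes) is used only by "juujgujjjj"; the node for "juujg" still has the child "j", so pruning stops there.
Nodes removed: 5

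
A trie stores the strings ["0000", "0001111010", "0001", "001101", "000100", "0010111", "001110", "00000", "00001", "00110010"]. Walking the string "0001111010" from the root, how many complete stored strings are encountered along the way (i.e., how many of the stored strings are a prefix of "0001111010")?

2

Check each prefix of "0001111010" against the stored set — each match is an end-marker on the path.
Prefixes of the query that are stored words: "0001", "0001111010"
Count: 2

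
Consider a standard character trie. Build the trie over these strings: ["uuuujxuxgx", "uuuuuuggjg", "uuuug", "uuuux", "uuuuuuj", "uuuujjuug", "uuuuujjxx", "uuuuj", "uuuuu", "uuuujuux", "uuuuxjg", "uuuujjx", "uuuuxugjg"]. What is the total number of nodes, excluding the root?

37

For each word, the new-node count is its length minus the longest prefix already in the trie:
  "uuuujxuxgx" → 10 new (u, u, u, u, j, x, u, x, g, x)
  "uuuuuuggjg" → prefix "uuuu" already present; 6 new (u, u, g, g, j, g)
  "uuuug" → prefix "uuuu" already present; 1 new (g)
  "uuuux" → prefix "uuuu" already present; 1 new (x)
  "uuuuuuj" → prefix "uuuuuu" already present; 1 new (j)
  "uuuujjuug" → prefix "uuuuj" already present; 4 new (j, u, u, g)
  "uuuuujjxx" → prefix "uuuuu" already present; 4 new (j, j, x, x)
  "uuuuj" → prefix "uuuuj" already present; 0 new (none)
  "uuuuu" → prefix "uuuuu" already present; 0 new (none)
  "uuuujuux" → prefix "uuuuj" already present; 3 new (u, u, x)
  "uuuuxjg" → prefix "uuuux" already present; 2 new (j, g)
  "uuuujjx" → prefix "uuuujj" already present; 1 new (x)
  "uuuuxugjg" → prefix "uuuux" already present; 4 new (u, g, j, g)
Total nodes = 10 + 6 + 1 + 1 + 1 + 4 + 4 + 0 + 0 + 3 + 2 + 1 + 4 = 37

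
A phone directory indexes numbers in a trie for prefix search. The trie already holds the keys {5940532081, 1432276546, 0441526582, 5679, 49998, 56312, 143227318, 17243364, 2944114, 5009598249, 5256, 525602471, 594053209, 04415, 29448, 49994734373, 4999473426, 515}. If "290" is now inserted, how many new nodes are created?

The longest prefix of "290" already in the trie is "29" (length 2).
New nodes needed: |"290"| − 2 = 3 − 2 = 1.

1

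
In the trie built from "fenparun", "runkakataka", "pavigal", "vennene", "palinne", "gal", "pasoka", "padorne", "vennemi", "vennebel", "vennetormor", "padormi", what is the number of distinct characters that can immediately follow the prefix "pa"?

Follow the path "pa" to its node, then look at its outgoing edges.
Distinct next characters after "pa": d, l, s, v.
That node has 4 child edges.

4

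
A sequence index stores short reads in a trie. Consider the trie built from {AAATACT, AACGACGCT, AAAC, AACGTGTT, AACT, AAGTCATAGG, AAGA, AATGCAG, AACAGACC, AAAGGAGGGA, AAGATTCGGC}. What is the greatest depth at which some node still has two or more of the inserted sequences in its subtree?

Equivalently: take the maximum, over all pairs, of their longest common prefix length.
e.g. "AACGACGCT" and "AACGTGTT" share the prefix "AACG" of length 4; no pair shares a longer one.
Longest shared-prefix length: 4

4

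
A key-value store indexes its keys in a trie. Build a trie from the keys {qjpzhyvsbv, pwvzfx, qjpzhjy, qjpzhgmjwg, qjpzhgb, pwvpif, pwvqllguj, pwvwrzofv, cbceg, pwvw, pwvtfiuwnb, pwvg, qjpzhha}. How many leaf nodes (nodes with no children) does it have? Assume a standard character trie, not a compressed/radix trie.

12

Leaves are exactly the stored words that no other stored word extends.
Those words: "cbceg", "pwvg", "pwvpif", "pwvqllguj", "pwvtfiuwnb", "pwvwrzofv", "pwvzfx", "qjpzhgb", "qjpzhgmjwg", "qjpzhha", "qjpzhjy", "qjpzhyvsbv"
Leaf count: 12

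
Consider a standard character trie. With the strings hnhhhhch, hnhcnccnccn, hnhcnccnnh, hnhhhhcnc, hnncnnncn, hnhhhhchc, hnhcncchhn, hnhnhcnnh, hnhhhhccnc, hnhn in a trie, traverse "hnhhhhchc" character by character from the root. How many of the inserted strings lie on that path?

Check each prefix of "hnhhhhchc" against the stored set — each match is an end-marker on the path.
Prefixes of the query that are stored words: "hnhhhhch", "hnhhhhchc"
Count: 2

2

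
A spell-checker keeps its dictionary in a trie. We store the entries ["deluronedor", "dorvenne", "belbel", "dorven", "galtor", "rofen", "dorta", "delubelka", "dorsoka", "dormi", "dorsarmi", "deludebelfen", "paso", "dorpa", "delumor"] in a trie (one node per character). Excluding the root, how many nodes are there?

69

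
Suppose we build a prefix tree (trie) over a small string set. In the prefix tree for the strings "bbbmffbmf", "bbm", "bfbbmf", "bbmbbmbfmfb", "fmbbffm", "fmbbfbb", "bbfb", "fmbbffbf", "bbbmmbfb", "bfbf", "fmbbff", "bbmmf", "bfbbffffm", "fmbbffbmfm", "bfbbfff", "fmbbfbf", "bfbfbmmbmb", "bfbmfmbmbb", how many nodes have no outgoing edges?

14

Leaves are exactly the stored words that no other stored word extends.
Those words: "bbbmffbmf", "bbbmmbfb", "bbfb", "bbmbbmbfmfb", "bbmmf", "bfbbffffm", "bfbbmf", "bfbfbmmbmb", "bfbmfmbmbb", "fmbbfbb", "fmbbfbf", "fmbbffbf", "fmbbffbmfm", "fmbbffm"
Leaf count: 14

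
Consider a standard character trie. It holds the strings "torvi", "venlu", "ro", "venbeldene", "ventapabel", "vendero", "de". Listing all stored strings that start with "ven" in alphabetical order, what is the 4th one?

DFS of the "ven" subtree visits, in order: "venbeldene", "vendero", "venlu", "ventapabel"
Position 4: ventapabel

ventapabel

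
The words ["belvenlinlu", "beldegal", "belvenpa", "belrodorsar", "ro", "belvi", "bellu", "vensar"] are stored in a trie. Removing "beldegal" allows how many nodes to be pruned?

Walk "beldegal" from the leaf back toward the root, removing each node that no remaining word uses.
The suffix "degal" (5 nodes) is used only by "beldegal"; the node for "bel" still has the child "v", so pruning stops there.
Nodes removed: 5

5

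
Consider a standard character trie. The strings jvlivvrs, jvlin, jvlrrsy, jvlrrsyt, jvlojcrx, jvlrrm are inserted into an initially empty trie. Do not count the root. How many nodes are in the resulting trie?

20

Trace insertions, counting only characters that open a new branch:
  "jvlivvrs" → 8 new (j, v, l, i, v, v, r, s)
  "jvlin" → prefix "jvli" already present; 1 new (n)
  "jvlrrsy" → prefix "jvl" already present; 4 new (r, r, s, y)
  "jvlrrsyt" → prefix "jvlrrsy" already present; 1 new (t)
  "jvlojcrx" → prefix "jvl" already present; 5 new (o, j, c, r, x)
  "jvlrrm" → prefix "jvlrr" already present; 1 new (m)
Total nodes = 8 + 1 + 4 + 1 + 5 + 1 = 20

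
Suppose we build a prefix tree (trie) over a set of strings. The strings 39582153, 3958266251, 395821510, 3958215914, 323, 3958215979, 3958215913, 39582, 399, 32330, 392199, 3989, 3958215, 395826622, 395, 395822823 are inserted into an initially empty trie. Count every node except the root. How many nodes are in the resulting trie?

Count nodes per top-level branch (shared prefixes stored once):
  '3'-branch (323, 32330, 392199, 395, 39582, 3958215, 395821510, 39582153, 3958215913, 3958215914, 3958215979, 395822823, 395826622, 3958266251, 3989, 399): 37 nodes
Sum: 37

37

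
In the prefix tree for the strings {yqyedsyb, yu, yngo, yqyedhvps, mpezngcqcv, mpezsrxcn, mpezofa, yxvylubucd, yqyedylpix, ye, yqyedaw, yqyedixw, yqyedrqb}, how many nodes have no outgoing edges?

Leaves are exactly the stored words that no other stored word extends.
Those words: "mpezngcqcv", "mpezofa", "mpezsrxcn", "ye", "yngo", "yqyedaw", "yqyedhvps", "yqyedixw", "yqyedrqb", "yqyedsyb", "yqyedylpix", "yu", "yxvylubucd"
Leaf count: 13

13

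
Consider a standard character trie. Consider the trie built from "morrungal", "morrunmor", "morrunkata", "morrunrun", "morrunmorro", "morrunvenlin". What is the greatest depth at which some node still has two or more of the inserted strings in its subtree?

9

The deepest shared node is where two words last agree before diverging.
"morrunmor" and "morrunmorro" agree on "morrunmor" (9 characters) before diverging; nothing deeper is shared.
Longest shared-prefix length: 9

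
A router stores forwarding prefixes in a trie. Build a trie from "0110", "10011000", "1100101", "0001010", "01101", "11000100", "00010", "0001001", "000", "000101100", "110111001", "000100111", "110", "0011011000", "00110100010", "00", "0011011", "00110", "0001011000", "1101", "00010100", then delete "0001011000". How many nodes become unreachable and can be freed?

1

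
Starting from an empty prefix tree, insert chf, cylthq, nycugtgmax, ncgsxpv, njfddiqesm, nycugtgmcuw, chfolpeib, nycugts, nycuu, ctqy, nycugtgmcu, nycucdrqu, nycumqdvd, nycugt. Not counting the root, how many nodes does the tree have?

Insert word by word; a character creates a node only if that edge doesn't already exist:
  "chf" → 3 new (c, h, f)
  "cylthq" → prefix "c" already present; 5 new (y, l, t, h, q)
  "nycugtgmax" → 10 new (n, y, c, u, g, t, g, m, a, x)
  "ncgsxpv" → prefix "n" already present; 6 new (c, g, s, x, p, v)
  "njfddiqesm" → prefix "n" already present; 9 new (j, f, d, d, i, q, e, s, m)
  "nycugtgmcuw" → prefix "nycugtgm" already present; 3 new (c, u, w)
  "chfolpeib" → prefix "chf" already present; 6 new (o, l, p, e, i, b)
  "nycugts" → prefix "nycugt" already present; 1 new (s)
  "nycuu" → prefix "nycu" already present; 1 new (u)
  "ctqy" → prefix "c" already present; 3 new (t, q, y)
  "nycugtgmcu" → prefix "nycugtgmcu" already present; 0 new (none)
  "nycucdrqu" → prefix "nycu" already present; 5 new (c, d, r, q, u)
  "nycumqdvd" → prefix "nycu" already present; 5 new (m, q, d, v, d)
  "nycugt" → prefix "nycugt" already present; 0 new (none)
Total nodes = 3 + 5 + 10 + 6 + 9 + 3 + 6 + 1 + 1 + 3 + 0 + 5 + 5 + 0 = 57

57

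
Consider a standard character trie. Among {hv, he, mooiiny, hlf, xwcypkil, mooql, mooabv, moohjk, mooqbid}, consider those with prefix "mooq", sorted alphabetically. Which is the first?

mooqbid

Words with prefix "mooq", in lexicographic order: "mooqbid", "mooql"
The 1st is mooqbid.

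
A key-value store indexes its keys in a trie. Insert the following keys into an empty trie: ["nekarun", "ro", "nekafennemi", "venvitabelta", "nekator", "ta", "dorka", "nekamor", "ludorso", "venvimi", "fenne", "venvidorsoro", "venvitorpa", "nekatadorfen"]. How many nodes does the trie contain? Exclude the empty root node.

73

Trace insertions, counting only characters that open a new branch:
  "nekarun" → 7 new (n, e, k, a, r, u, n)
  "ro" → 2 new (r, o)
  "nekafennemi" → prefix "neka" already present; 7 new (f, e, n, n, e, m, i)
  "venvitabelta" → 12 new (v, e, n, v, i, t, a, b, e, l, t, a)
  "nekator" → prefix "neka" already present; 3 new (t, o, r)
  "ta" → 2 new (t, a)
  "dorka" → 5 new (d, o, r, k, a)
  "nekamor" → prefix "neka" already present; 3 new (m, o, r)
  "ludorso" → 7 new (l, u, d, o, r, s, o)
  "venvimi" → prefix "venvi" already present; 2 new (m, i)
  "fenne" → 5 new (f, e, n, n, e)
  "venvidorsoro" → prefix "venvi" already present; 7 new (d, o, r, s, o, r, o)
  "venvitorpa" → prefix "venvit" already present; 4 new (o, r, p, a)
  "nekatadorfen" → prefix "nekat" already present; 7 new (a, d, o, r, f, e, n)
Total nodes = 7 + 2 + 7 + 12 + 3 + 2 + 5 + 3 + 7 + 2 + 5 + 7 + 4 + 7 = 73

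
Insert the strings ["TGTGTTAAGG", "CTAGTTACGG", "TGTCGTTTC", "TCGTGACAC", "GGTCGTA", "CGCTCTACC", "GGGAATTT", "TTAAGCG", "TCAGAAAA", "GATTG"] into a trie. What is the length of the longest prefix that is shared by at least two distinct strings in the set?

3

Equivalently: take the maximum, over all pairs, of their longest common prefix length.
e.g. "TGTCGTTTC" and "TGTGTTAAGG" share the prefix "TGT" of length 3; no pair shares a longer one.
Longest shared-prefix length: 3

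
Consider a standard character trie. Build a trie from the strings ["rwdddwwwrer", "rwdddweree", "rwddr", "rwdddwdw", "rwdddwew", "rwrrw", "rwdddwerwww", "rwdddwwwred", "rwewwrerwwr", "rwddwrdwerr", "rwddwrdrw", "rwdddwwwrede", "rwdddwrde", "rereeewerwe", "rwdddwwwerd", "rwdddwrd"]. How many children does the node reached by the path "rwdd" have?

Follow the path "rwdd" to its node, then look at its outgoing edges.
Characters that immediately follow "rwdd" among the stored strings: {d, r, w}.
That node has 3 child edges.

3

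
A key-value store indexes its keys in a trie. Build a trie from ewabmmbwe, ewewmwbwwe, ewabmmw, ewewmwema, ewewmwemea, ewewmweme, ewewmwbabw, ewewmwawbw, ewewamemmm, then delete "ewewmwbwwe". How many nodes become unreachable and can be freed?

3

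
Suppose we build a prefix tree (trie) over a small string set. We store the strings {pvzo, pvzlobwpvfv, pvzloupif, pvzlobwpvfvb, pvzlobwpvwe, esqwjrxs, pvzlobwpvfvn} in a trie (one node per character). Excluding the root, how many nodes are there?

28

Count nodes per top-level branch (shared prefixes stored once):
  'e'-branch (esqwjrxs): 8 nodes
  'p'-branch (pvzlobwpvfv, pvzlobwpvfvb, pvzlobwpvfvn, pvzlobwpvwe, pvzloupif, pvzo): 20 nodes
Sum: 28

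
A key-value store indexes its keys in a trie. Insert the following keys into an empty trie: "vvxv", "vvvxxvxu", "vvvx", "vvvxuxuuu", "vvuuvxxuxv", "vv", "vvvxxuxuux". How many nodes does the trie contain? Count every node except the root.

Trace insertions, counting only characters that open a new branch:
  "vvxv" → 4 new (v, v, x, v)
  "vvvxxvxu" → prefix "vv" already present; 6 new (v, x, x, v, x, u)
  "vvvx" → prefix "vvvx" already present; 0 new (none)
  "vvvxuxuuu" → prefix "vvvx" already present; 5 new (u, x, u, u, u)
  "vvuuvxxuxv" → prefix "vv" already present; 8 new (u, u, v, x, x, u, x, v)
  "vv" → prefix "vv" already present; 0 new (none)
  "vvvxxuxuux" → prefix "vvvxx" already present; 5 new (u, x, u, u, x)
Total nodes = 4 + 6 + 0 + 5 + 8 + 0 + 5 = 28

28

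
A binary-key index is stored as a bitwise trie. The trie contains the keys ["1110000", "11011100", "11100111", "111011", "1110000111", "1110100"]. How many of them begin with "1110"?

5

Traverse to the node for "1110", then collect every word in that subtree.
Matches: "1110000", "1110000111", "11100111", "1110100", "111011"
Count: 5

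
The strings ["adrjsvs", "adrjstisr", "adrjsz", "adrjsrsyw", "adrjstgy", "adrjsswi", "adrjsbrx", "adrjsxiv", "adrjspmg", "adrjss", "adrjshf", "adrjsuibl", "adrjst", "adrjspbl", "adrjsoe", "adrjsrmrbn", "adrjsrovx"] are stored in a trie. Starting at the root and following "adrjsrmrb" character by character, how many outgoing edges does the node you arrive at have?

1

Walk "adrjsrmrb" from the root, arriving at one node.
Distinct next characters after "adrjsrmrb": n.
That node has 1 child edge.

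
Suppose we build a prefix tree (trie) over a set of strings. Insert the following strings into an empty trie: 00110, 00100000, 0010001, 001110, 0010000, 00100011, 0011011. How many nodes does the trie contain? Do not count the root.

Trace insertions, counting only characters that open a new branch:
  "00110" → 5 new (0, 0, 1, 1, 0)
  "00100000" → prefix "001" already present; 5 new (0, 0, 0, 0, 0)
  "0010001" → prefix "001000" already present; 1 new (1)
  "001110" → prefix "0011" already present; 2 new (1, 0)
  "0010000" → prefix "0010000" already present; 0 new (none)
  "00100011" → prefix "0010001" already present; 1 new (1)
  "0011011" → prefix "00110" already present; 2 new (1, 1)
Total nodes = 5 + 5 + 1 + 2 + 0 + 1 + 2 = 16

16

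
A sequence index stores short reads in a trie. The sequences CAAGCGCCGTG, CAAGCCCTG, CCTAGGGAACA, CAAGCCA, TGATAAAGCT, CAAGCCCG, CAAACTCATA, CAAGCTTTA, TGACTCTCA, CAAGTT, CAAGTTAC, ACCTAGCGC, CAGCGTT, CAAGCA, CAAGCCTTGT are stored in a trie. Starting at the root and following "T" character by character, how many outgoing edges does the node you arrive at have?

Follow the path "T" to its node, then look at its outgoing edges.
Characters that immediately follow "T" among the stored strings: {G}.
That node has 1 child edge.

1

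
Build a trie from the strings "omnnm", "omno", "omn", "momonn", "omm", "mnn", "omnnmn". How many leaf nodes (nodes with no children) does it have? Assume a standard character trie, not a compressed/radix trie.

5

Leaves are exactly the stored words that no other stored word extends.
Those words: "mnn", "momonn", "omm", "omnnmn", "omno"
Leaf count: 5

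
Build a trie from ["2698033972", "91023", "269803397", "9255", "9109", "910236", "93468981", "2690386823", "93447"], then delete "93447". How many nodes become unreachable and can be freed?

2

A node on "93447"'s path can go only if nothing else ends at it or branches off below it.
The suffix "47" (2 nodes) is used only by "93447"; the node for "934" still has the child "6", so pruning stops there.
Nodes removed: 2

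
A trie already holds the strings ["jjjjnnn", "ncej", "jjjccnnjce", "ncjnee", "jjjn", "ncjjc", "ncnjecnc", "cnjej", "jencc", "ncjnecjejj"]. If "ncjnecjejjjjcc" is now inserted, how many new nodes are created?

4

"ncjnecjejj" is already a path in the trie; the remaining "jjcc" must be added.
So 14 − 10 = 4 new nodes.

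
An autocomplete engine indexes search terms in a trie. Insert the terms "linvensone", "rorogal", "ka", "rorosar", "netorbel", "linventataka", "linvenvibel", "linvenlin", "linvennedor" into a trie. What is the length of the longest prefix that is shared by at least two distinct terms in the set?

6

The deepest shared node is where two words last agree before diverging.
e.g. "linvenlin" and "linvennedor" share the prefix "linven" of length 6; no pair shares a longer one.
Longest shared-prefix length: 6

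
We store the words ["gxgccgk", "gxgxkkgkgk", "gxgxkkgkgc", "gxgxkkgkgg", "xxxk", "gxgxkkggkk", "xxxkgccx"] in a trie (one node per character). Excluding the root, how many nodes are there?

For each word, the new-node count is its length minus the longest prefix already in the trie:
  "gxgccgk" → 7 new (g, x, g, c, c, g, k)
  "gxgxkkgkgk" → prefix "gxg" already present; 7 new (x, k, k, g, k, g, k)
  "gxgxkkgkgc" → prefix "gxgxkkgkg" already present; 1 new (c)
  "gxgxkkgkgg" → prefix "gxgxkkgkg" already present; 1 new (g)
  "xxxk" → 4 new (x, x, x, k)
  "gxgxkkggkk" → prefix "gxgxkkg" already present; 3 new (g, k, k)
  "xxxkgccx" → prefix "xxxk" already present; 4 new (g, c, c, x)
Total nodes = 7 + 7 + 1 + 1 + 4 + 3 + 4 = 27

27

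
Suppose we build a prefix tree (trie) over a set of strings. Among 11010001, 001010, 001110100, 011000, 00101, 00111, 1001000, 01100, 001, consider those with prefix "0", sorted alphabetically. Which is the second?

00101

DFS of the "0" subtree visits, in order: "001", "00101", "001010", "00111", "001110100", "01100", "011000"
The 2nd is 00101.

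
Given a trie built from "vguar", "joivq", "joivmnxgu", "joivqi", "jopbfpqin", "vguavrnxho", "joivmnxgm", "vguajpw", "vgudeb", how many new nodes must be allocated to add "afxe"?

Nothing in the trie begins with "a"; the whole of "afxe" is new.
4 − 0 = 4 new nodes.

4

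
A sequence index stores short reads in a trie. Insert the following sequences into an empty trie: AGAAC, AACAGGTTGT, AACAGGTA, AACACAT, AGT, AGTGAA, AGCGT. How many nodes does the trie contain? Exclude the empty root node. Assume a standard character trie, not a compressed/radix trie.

Count nodes per top-level branch (shared prefixes stored once):
  'A'-branch (AACACAT, AACAGGTA, AACAGGTTGT, AGAAC, AGCGT, AGT, AGTGAA): 25 nodes
Sum: 25

25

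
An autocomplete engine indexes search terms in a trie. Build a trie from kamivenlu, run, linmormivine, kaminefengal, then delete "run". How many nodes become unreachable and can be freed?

3

Walk "run" from the leaf back toward the root, removing each node that no remaining word uses.
No other word shares any prefix with "run", so all 3 of its nodes go.
Nodes removed: 3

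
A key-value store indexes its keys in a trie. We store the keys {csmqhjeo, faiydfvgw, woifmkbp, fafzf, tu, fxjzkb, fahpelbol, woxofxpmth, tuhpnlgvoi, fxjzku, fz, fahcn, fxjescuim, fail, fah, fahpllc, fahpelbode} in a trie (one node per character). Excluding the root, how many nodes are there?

For each word, the new-node count is its length minus the longest prefix already in the trie:
  "csmqhjeo" → 8 new (c, s, m, q, h, j, e, o)
  "faiydfvgw" → 9 new (f, a, i, y, d, f, v, g, w)
  "woifmkbp" → 8 new (w, o, i, f, m, k, b, p)
  "fafzf" → prefix "fa" already present; 3 new (f, z, f)
  "tu" → 2 new (t, u)
  "fxjzkb" → prefix "f" already present; 5 new (x, j, z, k, b)
  "fahpelbol" → prefix "fa" already present; 7 new (h, p, e, l, b, o, l)
  "woxofxpmth" → prefix "wo" already present; 8 new (x, o, f, x, p, m, t, h)
  "tuhpnlgvoi" → prefix "tu" already present; 8 new (h, p, n, l, g, v, o, i)
  "fxjzku" → prefix "fxjzk" already present; 1 new (u)
  "fz" → prefix "f" already present; 1 new (z)
  "fahcn" → prefix "fah" already present; 2 new (c, n)
  "fxjescuim" → prefix "fxj" already present; 6 new (e, s, c, u, i, m)
  "fail" → prefix "fai" already present; 1 new (l)
  "fah" → prefix "fah" already present; 0 new (none)
  "fahpllc" → prefix "fahp" already present; 3 new (l, l, c)
  "fahpelbode" → prefix "fahpelbo" already present; 2 new (d, e)
Total nodes = 8 + 9 + 8 + 3 + 2 + 5 + 7 + 8 + 8 + 1 + 1 + 2 + 6 + 1 + 0 + 3 + 2 = 74

74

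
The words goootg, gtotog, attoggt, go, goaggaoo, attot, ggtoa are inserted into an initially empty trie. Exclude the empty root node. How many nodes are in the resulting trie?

29

Trie structure (* marks end of a word):
(root)
├─ a
│  └─ t
│     └─ t
│        └─ o
│           ├─ g
│           │  └─ g
│           │     └─ t *
│           └─ t *
└─ g
   ├─ g
   │  └─ t
   │     └─ o
   │        └─ a *
   ├─ o *
   │  ├─ a
   │  │  └─ g
   │  │     └─ g
   │  │        └─ a
   │  │           └─ o
   │  │              └─ o *
   │  └─ o
   │     └─ o
   │        └─ t
   │           └─ g *
   └─ t
      └─ o
         └─ t
            └─ o
               └─ g *
Counting every labelled node above: 29.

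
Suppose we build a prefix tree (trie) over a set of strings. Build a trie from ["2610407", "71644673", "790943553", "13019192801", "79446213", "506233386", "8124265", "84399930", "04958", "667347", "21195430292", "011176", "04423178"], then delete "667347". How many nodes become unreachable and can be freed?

6

After clearing the end-marker at "667347", prune upward until reaching a node still needed by another word.
No other word shares any prefix with "667347", so all 6 of its nodes go.
Nodes removed: 6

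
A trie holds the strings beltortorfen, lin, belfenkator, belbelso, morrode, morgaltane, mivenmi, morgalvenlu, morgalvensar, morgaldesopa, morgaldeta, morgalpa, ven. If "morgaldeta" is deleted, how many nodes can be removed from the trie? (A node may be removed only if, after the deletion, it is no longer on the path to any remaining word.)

A node on "morgaldeta"'s path can go only if nothing else ends at it or branches off below it.
The suffix "ta" (2 nodes) is used only by "morgaldeta"; the node for "morgalde" still has the child "s", so pruning stops there.
Nodes removed: 2

2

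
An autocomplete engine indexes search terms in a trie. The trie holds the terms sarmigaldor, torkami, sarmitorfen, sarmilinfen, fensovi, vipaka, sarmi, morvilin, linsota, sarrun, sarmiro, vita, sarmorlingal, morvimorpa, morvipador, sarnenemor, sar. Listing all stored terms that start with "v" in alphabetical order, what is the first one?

vipaka

Words with prefix "v", in lexicographic order: "vipaka", "vita"
Position 1: vipaka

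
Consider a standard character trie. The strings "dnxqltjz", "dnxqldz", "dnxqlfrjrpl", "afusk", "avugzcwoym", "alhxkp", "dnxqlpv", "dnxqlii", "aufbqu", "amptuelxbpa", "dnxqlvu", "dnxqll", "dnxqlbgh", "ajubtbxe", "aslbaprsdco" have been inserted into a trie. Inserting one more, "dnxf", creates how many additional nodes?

"dnx" is already a path in the trie; the remaining "f" must be added.
So 4 − 3 = 1 new nodes.

1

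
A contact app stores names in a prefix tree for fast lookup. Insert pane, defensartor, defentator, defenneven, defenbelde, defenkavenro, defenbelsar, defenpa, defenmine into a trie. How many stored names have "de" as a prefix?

8

Traverse to the node for "de", then collect every word in that subtree.
Words under "de": defenbelde, defenbelsar, defenkavenro, defenmine, defenneven, defenpa, defensartor, defentator
Count: 8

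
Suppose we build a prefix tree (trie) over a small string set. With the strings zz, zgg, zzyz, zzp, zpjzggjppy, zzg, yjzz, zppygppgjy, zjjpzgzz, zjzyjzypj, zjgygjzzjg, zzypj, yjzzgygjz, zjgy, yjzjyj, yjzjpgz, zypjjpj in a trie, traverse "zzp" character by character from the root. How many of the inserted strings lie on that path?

Walk "zzp" from the root; an end-of-word marker is hit whenever a stored word is a prefix of "zzp".
Prefixes of the query that are stored words: "zz", "zzp"
Count: 2

2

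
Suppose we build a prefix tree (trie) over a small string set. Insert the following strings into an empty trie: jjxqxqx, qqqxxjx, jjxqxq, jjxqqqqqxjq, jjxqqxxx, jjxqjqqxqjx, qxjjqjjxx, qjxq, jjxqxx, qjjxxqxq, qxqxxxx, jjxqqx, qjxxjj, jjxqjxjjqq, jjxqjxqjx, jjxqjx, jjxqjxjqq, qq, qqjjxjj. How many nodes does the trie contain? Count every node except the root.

72

Trace insertions, counting only characters that open a new branch:
  "jjxqxqx" → 7 new (j, j, x, q, x, q, x)
  "qqqxxjx" → 7 new (q, q, q, x, x, j, x)
  "jjxqxq" → prefix "jjxqxq" already present; 0 new (none)
  "jjxqqqqqxjq" → prefix "jjxq" already present; 7 new (q, q, q, q, x, j, q)
  "jjxqqxxx" → prefix "jjxqq" already present; 3 new (x, x, x)
  "jjxqjqqxqjx" → prefix "jjxq" already present; 7 new (j, q, q, x, q, j, x)
  "qxjjqjjxx" → prefix "q" already present; 8 new (x, j, j, q, j, j, x, x)
  "qjxq" → prefix "q" already present; 3 new (j, x, q)
  "jjxqxx" → prefix "jjxqx" already present; 1 new (x)
  "qjjxxqxq" → prefix "qj" already present; 6 new (j, x, x, q, x, q)
  "qxqxxxx" → prefix "qx" already present; 5 new (q, x, x, x, x)
  "jjxqqx" → prefix "jjxqqx" already present; 0 new (none)
  "qjxxjj" → prefix "qjx" already present; 3 new (x, j, j)
  "jjxqjxjjqq" → prefix "jjxqj" already present; 5 new (x, j, j, q, q)
  "jjxqjxqjx" → prefix "jjxqjx" already present; 3 new (q, j, x)
  "jjxqjx" → prefix "jjxqjx" already present; 0 new (none)
  "jjxqjxjqq" → prefix "jjxqjxj" already present; 2 new (q, q)
  "qq" → prefix "qq" already present; 0 new (none)
  "qqjjxjj" → prefix "qq" already present; 5 new (j, j, x, j, j)
Total nodes = 7 + 7 + 0 + 7 + 3 + 7 + 8 + 3 + 1 + 6 + 5 + 0 + 3 + 5 + 3 + 0 + 2 + 0 + 5 = 72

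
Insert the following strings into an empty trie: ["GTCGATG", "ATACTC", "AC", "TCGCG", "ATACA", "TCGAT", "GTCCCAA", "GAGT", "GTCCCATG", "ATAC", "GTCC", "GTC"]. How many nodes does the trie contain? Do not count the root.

31

Insert word by word; a character creates a node only if that edge doesn't already exist:
  "GTCGATG" → 7 new (G, T, C, G, A, T, G)
  "ATACTC" → 6 new (A, T, A, C, T, C)
  "AC" → prefix "A" already present; 1 new (C)
  "TCGCG" → 5 new (T, C, G, C, G)
  "ATACA" → prefix "ATAC" already present; 1 new (A)
  "TCGAT" → prefix "TCG" already present; 2 new (A, T)
  "GTCCCAA" → prefix "GTC" already present; 4 new (C, C, A, A)
  "GAGT" → prefix "G" already present; 3 new (A, G, T)
  "GTCCCATG" → prefix "GTCCCA" already present; 2 new (T, G)
  "ATAC" → prefix "ATAC" already present; 0 new (none)
  "GTCC" → prefix "GTCC" already present; 0 new (none)
  "GTC" → prefix "GTC" already present; 0 new (none)
Total nodes = 7 + 6 + 1 + 5 + 1 + 2 + 4 + 3 + 2 + 0 + 0 + 0 = 31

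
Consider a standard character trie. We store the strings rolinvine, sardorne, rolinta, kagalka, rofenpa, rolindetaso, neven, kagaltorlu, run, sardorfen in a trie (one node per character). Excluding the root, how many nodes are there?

Count nodes per top-level branch (shared prefixes stored once):
  'k'-branch (kagalka, kagaltorlu): 12 nodes
  'n'-branch (neven): 5 nodes
  'r'-branch (rofenpa, rolindetaso, rolinta, rolinvine, run): 24 nodes
  's'-branch (sardorfen, sardorne): 11 nodes
Sum: 52

52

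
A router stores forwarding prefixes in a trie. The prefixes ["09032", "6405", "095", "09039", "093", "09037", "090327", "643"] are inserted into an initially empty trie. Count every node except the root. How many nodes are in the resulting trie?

15

Count nodes per top-level branch (shared prefixes stored once):
  '0'-branch (09032, 090327, 09037, 09039, 093, 095): 10 nodes
  '6'-branch (6405, 643): 5 nodes
Sum: 15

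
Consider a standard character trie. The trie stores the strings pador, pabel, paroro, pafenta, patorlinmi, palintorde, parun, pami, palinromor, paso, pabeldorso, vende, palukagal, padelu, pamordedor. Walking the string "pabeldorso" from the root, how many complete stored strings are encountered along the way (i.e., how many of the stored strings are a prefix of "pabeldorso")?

Traverse "pabeldorso" character by character; count nodes along the way that are marked as word ends.
Prefixes of the query that are stored words: "pabel", "pabeldorso"
Count: 2

2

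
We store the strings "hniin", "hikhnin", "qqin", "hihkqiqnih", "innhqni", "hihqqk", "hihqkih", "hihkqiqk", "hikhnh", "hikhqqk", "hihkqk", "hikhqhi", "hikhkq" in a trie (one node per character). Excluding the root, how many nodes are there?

Insert word by word; a character creates a node only if that edge doesn't already exist:
  "hniin" → 5 new (h, n, i, i, n)
  "hikhnin" → prefix "h" already present; 6 new (i, k, h, n, i, n)
  "qqin" → 4 new (q, q, i, n)
  "hihkqiqnih" → prefix "hi" already present; 8 new (h, k, q, i, q, n, i, h)
  "innhqni" → 7 new (i, n, n, h, q, n, i)
  "hihqqk" → prefix "hih" already present; 3 new (q, q, k)
  "hihqkih" → prefix "hihq" already present; 3 new (k, i, h)
  "hihkqiqk" → prefix "hihkqiq" already present; 1 new (k)
  "hikhnh" → prefix "hikhn" already present; 1 new (h)
  "hikhqqk" → prefix "hikh" already present; 3 new (q, q, k)
  "hihkqk" → prefix "hihkq" already present; 1 new (k)
  "hikhqhi" → prefix "hikhq" already present; 2 new (h, i)
  "hikhkq" → prefix "hikh" already present; 2 new (k, q)
Total nodes = 5 + 6 + 4 + 8 + 7 + 3 + 3 + 1 + 1 + 3 + 1 + 2 + 2 = 46

46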